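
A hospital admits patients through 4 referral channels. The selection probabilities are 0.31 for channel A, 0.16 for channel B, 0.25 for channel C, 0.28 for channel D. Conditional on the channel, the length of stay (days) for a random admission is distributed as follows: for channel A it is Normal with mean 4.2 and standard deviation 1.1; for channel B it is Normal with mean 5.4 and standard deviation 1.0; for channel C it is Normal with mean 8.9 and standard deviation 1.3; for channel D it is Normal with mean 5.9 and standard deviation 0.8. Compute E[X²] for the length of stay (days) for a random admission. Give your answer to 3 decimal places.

40.820

For each component E[X²] = Var + (mean)², giving A: 18.85; B: 30.16; C: 80.9; D: 35.45.
Overall E[X²] = 0.31·18.85 + 0.16·30.16 + 0.25·80.9 + 0.28·35.45 = 40.8201.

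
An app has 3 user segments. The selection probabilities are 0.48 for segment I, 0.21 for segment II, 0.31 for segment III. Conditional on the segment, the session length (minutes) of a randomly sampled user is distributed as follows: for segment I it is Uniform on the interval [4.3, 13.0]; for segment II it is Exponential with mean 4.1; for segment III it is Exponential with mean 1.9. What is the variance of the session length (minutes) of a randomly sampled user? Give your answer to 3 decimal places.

Per component, I: μ=8.65, E[X²]=81.13; II: μ=4.1, E[X²]=33.62; III: μ=1.9, E[X²]=7.22.
E[X] = 0.48·8.65 + 0.21·4.1 + 0.31·1.9 = 5.602.
E[X²] = 0.48·81.13 + 0.21·33.62 + 0.31·7.22 = 48.2408.
Var(X) = E[X²] − (E[X])² = 48.2408 − 31.3824 = 16.8584.

16.858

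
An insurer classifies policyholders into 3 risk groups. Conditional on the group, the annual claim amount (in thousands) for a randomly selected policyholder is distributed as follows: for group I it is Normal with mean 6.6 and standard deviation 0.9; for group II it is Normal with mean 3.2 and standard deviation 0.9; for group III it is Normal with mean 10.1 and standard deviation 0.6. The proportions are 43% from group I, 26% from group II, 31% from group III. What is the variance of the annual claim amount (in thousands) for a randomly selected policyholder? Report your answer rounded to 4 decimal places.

Per component, I: μ=6.6, E[X²]=44.37; II: μ=3.2, E[X²]=11.05; III: μ=10.1, E[X²]=102.37.
E[X] = 0.43·6.6 + 0.26·3.2 + 0.31·10.1 = 6.801.
E[X²] = 0.43·44.37 + 0.26·11.05 + 0.31·102.37 = 53.6868.
Var(X) = E[X²] − (E[X])² = 53.6868 − 46.2536 = 7.4332.

7.4332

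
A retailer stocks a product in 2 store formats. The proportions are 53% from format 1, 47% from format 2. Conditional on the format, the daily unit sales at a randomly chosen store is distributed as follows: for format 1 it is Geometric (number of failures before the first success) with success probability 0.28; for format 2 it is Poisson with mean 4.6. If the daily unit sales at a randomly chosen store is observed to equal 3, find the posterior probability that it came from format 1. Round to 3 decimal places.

0.420

Likelihoods P(X=3 | ·): 1: 0.104509; 2: 0.163068.
Posterior ∝ prior × likelihood. Numerator for 1: 0.53·0.104509 = 0.05539.
Normalizing constant: 0.53·0.104509 + 0.47·0.163068 = 0.132032.
P(1 | observation) = 0.05539 / 0.132032 = 0.41952.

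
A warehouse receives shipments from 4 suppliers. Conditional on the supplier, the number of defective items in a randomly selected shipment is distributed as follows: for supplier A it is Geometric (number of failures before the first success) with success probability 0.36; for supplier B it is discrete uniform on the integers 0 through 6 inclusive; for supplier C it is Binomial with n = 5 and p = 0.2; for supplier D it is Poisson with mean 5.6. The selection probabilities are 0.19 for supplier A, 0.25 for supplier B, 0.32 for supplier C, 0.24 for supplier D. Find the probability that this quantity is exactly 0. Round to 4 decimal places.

Conditional on each supplier, P(X = 0): A: 0.36; B: 0.142857; C: 0.32768; D: 0.00369786.
By total probability, P(X = 0) = 0.19·0.36 + 0.25·0.142857 + 0.32·0.32768 + 0.24·0.00369786 = 0.209859.

0.2099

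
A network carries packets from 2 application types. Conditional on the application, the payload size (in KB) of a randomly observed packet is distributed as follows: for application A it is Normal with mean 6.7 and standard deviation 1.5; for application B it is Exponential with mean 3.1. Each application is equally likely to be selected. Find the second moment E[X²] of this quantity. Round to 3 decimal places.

For each component E[X²] = Var + (mean)², giving A: 47.14; B: 19.22.
Overall E[X²] = 0.5·47.14 + 0.5·19.22 = 33.18.

33.180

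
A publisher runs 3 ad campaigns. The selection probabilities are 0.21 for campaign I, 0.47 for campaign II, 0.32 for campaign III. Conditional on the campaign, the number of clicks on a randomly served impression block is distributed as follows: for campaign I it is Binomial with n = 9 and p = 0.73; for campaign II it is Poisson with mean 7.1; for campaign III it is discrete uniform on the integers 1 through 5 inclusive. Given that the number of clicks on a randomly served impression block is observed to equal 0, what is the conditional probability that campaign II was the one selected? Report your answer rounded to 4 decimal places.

Likelihoods P(X=0 | ·): I: 7.6256e-06; II: 0.000825105; III: 0.
Posterior ∝ prior × likelihood. Numerator for II: 0.47·0.000825105 = 0.000387799.
Normalizing constant: 0.21·7.6256e-06 + 0.47·0.000825105 + 0.32·0 = 0.000389401.
P(II | observation) = 0.000387799 / 0.000389401 = 0.995888.

0.9959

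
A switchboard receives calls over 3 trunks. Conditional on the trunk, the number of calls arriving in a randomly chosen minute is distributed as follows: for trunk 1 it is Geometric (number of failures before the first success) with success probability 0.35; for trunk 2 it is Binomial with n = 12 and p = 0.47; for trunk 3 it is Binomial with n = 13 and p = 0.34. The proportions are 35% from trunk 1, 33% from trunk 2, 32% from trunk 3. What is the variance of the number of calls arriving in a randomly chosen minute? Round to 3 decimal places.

6.323

Per component, 1: μ=1.85714, E[X²]=8.7551; 2: μ=5.64, E[X²]=34.7988; 3: μ=4.42, E[X²]=22.4536.
E[X] = 0.35·1.85714 + 0.33·5.64 + 0.32·4.42 = 3.9256.
E[X²] = 0.35·8.7551 + 0.33·34.7988 + 0.32·22.4536 = 21.733.
Var(X) = E[X²] − (E[X])² = 21.733 − 15.4103 = 6.32271.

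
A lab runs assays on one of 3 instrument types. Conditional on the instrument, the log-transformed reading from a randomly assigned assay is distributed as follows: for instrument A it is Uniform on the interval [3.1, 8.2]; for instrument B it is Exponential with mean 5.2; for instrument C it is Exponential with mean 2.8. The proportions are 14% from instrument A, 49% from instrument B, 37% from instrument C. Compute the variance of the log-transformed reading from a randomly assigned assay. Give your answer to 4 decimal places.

Per component, A: μ=5.65, E[X²]=34.09; B: μ=5.2, E[X²]=54.08; C: μ=2.8, E[X²]=15.68.
E[X] = 0.14·5.65 + 0.49·5.2 + 0.37·2.8 = 4.375.
E[X²] = 0.14·34.09 + 0.49·54.08 + 0.37·15.68 = 37.0734.
Var(X) = E[X²] − (E[X])² = 37.0734 − 19.1406 = 17.9328.

17.9328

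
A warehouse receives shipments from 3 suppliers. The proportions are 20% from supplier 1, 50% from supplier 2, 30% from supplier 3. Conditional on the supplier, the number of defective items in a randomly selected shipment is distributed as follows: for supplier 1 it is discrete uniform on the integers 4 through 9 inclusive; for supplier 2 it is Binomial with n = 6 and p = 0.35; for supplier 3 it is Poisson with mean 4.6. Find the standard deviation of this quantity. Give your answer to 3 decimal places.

Per component, 1: μ=6.5, E[X²]=45.1667; 2: μ=2.1, E[X²]=5.775; 3: μ=4.6, E[X²]=25.76.
E[X] = 0.2·6.5 + 0.5·2.1 + 0.3·4.6 = 3.73.
E[X²] = 0.2·45.1667 + 0.5·5.775 + 0.3·25.76 = 19.6488.
Var(X) = E[X²] − (E[X])² = 19.6488 − 13.9129 = 5.73593.
SD(X) = √5.73593 = 2.39498.

2.395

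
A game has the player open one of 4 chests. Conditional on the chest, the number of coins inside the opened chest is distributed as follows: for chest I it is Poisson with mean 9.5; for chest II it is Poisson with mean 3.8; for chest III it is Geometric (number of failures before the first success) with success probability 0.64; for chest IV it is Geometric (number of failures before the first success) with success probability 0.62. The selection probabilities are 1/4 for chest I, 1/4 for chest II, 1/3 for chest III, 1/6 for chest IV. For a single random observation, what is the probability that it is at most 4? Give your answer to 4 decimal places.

Conditional on each chest, P(X ≤ 4): I: 0.0402627; II: 0.667844; III: 0.993953; IV: 0.992076.
By total probability, P(X ≤ 4) = 0.25·0.0402627 + 0.25·0.667844 + 0.333333·0.993953 + 0.166667·0.992076 = 0.67369.

0.6737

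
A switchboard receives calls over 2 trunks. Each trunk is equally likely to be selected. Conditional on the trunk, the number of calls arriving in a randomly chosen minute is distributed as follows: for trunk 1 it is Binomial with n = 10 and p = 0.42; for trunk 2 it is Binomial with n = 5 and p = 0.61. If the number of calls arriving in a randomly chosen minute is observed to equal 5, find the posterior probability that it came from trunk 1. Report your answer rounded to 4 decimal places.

Likelihoods P(X=5 | ·): 1: 0.216166; 2: 0.0844596.
Posterior ∝ prior × likelihood. Numerator for 1: 0.5·0.216166 = 0.108083.
Normalizing constant: 0.5·0.216166 + 0.5·0.0844596 = 0.150313.
P(1 | observation) = 0.108083 / 0.150313 = 0.719054.

0.7191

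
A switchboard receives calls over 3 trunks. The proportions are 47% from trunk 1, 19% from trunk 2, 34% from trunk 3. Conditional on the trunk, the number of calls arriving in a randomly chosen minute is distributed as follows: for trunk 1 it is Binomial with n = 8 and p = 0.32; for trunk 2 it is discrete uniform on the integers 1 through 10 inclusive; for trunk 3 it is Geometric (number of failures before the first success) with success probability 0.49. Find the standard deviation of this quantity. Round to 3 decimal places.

Per component, 1: μ=2.56, E[X²]=8.2944; 2: μ=5.5, E[X²]=38.5; 3: μ=1.04082, E[X²]=3.20741.
E[X] = 0.47·2.56 + 0.19·5.5 + 0.34·1.04082 = 2.60208.
E[X²] = 0.47·8.2944 + 0.19·38.5 + 0.34·3.20741 = 12.3039.
Var(X) = E[X²] − (E[X])² = 12.3039 − 6.77081 = 5.53308.
SD(X) = √5.53308 = 2.35225.

2.352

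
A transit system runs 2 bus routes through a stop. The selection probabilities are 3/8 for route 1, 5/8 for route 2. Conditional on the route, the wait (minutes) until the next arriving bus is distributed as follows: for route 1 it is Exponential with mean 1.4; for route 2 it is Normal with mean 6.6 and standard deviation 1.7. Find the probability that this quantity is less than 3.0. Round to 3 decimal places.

0.342

Conditional on each route, P(X < 3.0): 1: 0.882681; 2: 0.0171025.
By total probability, P(X < 3.0) = 0.375·0.882681 + 0.625·0.0171025 = 0.341694.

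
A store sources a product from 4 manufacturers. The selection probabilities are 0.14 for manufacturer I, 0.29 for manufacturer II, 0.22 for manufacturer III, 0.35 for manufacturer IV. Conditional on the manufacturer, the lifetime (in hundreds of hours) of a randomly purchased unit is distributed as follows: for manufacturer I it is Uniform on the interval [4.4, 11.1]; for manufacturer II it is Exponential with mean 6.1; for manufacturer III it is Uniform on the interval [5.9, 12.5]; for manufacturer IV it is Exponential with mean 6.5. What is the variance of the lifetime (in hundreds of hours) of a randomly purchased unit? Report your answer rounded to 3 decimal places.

Per component, I: μ=7.75, E[X²]=63.8033; II: μ=6.1, E[X²]=74.42; III: μ=9.2, E[X²]=88.27; IV: μ=6.5, E[X²]=84.5.
E[X] = 0.14·7.75 + 0.29·6.1 + 0.22·9.2 + 0.35·6.5 = 7.153.
E[X²] = 0.14·63.8033 + 0.29·74.42 + 0.22·88.27 + 0.35·84.5 = 79.5087.
Var(X) = E[X²] − (E[X])² = 79.5087 − 51.1654 = 28.3433.

28.343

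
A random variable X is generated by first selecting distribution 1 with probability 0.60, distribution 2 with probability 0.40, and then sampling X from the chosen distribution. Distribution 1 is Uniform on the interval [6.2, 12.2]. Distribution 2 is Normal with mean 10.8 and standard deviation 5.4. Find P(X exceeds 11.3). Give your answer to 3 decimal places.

Conditional on each component, P(X > 11.3): 1: 0.15; 2: 0.463114.
By total probability, P(X > 11.3) = 0.6·0.15 + 0.4·0.463114 = 0.275245.

0.275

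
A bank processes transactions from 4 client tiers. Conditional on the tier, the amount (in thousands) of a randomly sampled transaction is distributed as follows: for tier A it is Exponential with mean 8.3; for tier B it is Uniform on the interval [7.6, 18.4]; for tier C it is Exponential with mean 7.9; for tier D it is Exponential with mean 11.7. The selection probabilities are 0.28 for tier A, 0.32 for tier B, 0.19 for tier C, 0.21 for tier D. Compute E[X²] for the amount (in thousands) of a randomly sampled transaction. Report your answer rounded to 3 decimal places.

176.978

For each component E[X²] = Var + (mean)², giving A: 137.78; B: 178.72; C: 124.82; D: 273.78.
Overall E[X²] = 0.28·137.78 + 0.32·178.72 + 0.19·124.82 + 0.21·273.78 = 176.978.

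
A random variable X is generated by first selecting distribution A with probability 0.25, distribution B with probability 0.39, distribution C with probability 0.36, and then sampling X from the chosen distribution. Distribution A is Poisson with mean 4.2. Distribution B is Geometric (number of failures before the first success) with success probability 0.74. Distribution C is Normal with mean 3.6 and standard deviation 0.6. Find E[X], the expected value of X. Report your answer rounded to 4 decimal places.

Component means — A: 4.2; B: 0.351351; C: 3.6.
E[X] = 0.25·4.2 + 0.39·0.351351 + 0.36·3.6 = 2.48303.

2.4830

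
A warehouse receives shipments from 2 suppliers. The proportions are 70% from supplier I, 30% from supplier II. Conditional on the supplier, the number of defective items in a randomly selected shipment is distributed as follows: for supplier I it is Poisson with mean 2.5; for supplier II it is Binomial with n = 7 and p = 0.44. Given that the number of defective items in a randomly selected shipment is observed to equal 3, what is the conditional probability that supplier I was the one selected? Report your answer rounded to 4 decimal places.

0.6298

Likelihoods P(X=3 | ·): I: 0.213763; II: 0.29321.
Posterior ∝ prior × likelihood. Numerator for I: 0.7·0.213763 = 0.149634.
Normalizing constant: 0.7·0.213763 + 0.3·0.29321 = 0.237597.
P(I | observation) = 0.149634 / 0.237597 = 0.629781.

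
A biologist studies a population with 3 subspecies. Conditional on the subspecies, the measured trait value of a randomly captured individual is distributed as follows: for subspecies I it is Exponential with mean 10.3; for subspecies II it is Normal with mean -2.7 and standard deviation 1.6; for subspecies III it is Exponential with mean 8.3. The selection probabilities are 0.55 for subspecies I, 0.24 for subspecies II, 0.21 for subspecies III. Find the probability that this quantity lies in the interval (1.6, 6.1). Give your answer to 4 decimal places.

Conditional on each subspecies, P(1.6 < X < 6.1): I: 0.303033; II: 0.00359944; III: 0.345136.
By total probability, P(1.6 < X < 6.1) = 0.55·0.303033 + 0.24·0.00359944 + 0.21·0.345136 = 0.240011.

0.2400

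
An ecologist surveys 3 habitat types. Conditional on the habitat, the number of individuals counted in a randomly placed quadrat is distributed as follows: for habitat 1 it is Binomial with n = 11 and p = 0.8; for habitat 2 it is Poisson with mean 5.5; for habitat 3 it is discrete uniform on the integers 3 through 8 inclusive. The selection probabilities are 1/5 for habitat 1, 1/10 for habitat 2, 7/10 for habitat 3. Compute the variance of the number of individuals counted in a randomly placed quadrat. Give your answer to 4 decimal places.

4.6861

Per component, 1: μ=8.8, E[X²]=79.2; 2: μ=5.5, E[X²]=35.75; 3: μ=5.5, E[X²]=33.1667.
E[X] = 0.2·8.8 + 0.1·5.5 + 0.7·5.5 = 6.16.
E[X²] = 0.2·79.2 + 0.1·35.75 + 0.7·33.1667 = 42.6317.
Var(X) = E[X²] − (E[X])² = 42.6317 − 37.9456 = 4.68607.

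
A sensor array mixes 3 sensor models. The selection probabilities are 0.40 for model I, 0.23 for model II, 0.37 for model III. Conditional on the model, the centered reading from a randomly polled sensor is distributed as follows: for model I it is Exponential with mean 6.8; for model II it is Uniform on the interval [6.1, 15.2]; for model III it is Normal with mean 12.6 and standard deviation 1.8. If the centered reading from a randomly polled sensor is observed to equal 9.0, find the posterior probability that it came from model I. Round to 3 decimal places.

Likelihoods f(9.0 | ·): I: 0.0391462; II: 0.10989; III: 0.029995.
Posterior ∝ prior × likelihood. Numerator for I: 0.4·0.0391462 = 0.0156585.
Normalizing constant: 0.4·0.0391462 + 0.23·0.10989 + 0.37·0.029995 = 0.0520313.
P(I | observation) = 0.0156585 / 0.0520313 = 0.300943.

0.301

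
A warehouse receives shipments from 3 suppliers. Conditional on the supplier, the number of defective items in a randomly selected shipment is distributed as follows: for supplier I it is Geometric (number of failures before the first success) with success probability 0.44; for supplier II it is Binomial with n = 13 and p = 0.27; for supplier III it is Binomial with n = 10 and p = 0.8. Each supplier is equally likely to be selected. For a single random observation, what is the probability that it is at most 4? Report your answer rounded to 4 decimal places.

Conditional on each supplier, P(X ≤ 4): I: 0.944927; II: 0.741124; III: 0.00636938.
By total probability, P(X ≤ 4) = 0.333333·0.944927 + 0.333333·0.741124 + 0.333333·0.00636938 = 0.56414.

0.5641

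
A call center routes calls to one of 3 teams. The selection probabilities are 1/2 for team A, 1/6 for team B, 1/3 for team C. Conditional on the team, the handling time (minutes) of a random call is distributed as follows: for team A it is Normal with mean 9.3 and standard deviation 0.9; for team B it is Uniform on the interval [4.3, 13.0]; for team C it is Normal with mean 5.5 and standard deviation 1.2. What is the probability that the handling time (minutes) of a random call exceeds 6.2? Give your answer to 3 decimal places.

0.723

Conditional on each team, P(X > 6.2): A: 0.999714; B: 0.781609; C: 0.279834.
By total probability, P(X > 6.2) = 0.5·0.999714 + 0.166667·0.781609 + 0.333333·0.279834 = 0.723403.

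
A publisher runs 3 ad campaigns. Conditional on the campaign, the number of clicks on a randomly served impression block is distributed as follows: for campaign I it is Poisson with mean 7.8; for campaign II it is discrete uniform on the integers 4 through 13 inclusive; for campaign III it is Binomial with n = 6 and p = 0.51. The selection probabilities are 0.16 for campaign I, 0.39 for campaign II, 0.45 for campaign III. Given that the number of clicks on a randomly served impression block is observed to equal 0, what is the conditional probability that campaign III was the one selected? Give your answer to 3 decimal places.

0.990

Likelihoods P(X=0 | ·): I: 0.000409735; II: 0; III: 0.0138413.
Posterior ∝ prior × likelihood. Numerator for III: 0.45·0.0138413 = 0.00622858.
Normalizing constant: 0.16·0.000409735 + 0.39·0 + 0.45·0.0138413 = 0.00629414.
P(III | observation) = 0.00622858 / 0.00629414 = 0.989584.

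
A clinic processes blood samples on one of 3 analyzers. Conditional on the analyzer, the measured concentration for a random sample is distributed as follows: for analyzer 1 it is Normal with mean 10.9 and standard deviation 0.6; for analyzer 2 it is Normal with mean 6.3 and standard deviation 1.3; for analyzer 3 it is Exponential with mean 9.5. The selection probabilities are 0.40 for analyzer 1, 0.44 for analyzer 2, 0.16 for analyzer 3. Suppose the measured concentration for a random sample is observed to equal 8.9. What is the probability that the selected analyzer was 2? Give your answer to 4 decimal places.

Likelihoods f(8.9 | ·): 1: 0.00257046; 2: 0.0415315; 3: 0.0412488.
Posterior ∝ prior × likelihood. Numerator for 2: 0.44·0.0415315 = 0.0182739.
Normalizing constant: 0.4·0.00257046 + 0.44·0.0415315 + 0.16·0.0412488 = 0.0259019.
P(2 | observation) = 0.0182739 / 0.0259019 = 0.705504.

0.7055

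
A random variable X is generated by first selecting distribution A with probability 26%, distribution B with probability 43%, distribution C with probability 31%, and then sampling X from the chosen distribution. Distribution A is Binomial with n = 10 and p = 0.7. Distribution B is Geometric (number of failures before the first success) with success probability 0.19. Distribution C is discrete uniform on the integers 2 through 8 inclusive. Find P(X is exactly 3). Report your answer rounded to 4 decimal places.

0.0900

Conditional on each component, P(X = 3): A: 0.00900169; B: 0.100974; C: 0.142857.
By total probability, P(X = 3) = 0.26·0.00900169 + 0.43·0.100974 + 0.31·0.142857 = 0.0900449.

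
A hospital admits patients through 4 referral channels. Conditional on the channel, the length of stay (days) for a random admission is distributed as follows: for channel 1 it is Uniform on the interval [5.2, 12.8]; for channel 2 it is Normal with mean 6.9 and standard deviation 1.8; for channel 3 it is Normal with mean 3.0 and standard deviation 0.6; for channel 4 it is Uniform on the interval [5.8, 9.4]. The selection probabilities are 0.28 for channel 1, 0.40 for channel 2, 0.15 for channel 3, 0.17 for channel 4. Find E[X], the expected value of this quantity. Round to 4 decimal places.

7.0220

Component means — 1: 9; 2: 6.9; 3: 3; 4: 7.6.
E[X] = 0.28·9 + 0.4·6.9 + 0.15·3 + 0.17·7.6 = 7.022.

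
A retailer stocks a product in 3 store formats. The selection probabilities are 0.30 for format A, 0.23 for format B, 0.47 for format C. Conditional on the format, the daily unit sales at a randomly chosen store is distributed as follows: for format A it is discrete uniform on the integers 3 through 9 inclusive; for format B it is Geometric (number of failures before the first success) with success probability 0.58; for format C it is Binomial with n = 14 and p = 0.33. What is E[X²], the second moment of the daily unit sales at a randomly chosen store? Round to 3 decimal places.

For each component E[X²] = Var + (mean)², giving A: 40; B: 1.77289; C: 24.4398.
Overall E[X²] = 0.3·40 + 0.23·1.77289 + 0.47·24.4398 = 23.8945.

23.894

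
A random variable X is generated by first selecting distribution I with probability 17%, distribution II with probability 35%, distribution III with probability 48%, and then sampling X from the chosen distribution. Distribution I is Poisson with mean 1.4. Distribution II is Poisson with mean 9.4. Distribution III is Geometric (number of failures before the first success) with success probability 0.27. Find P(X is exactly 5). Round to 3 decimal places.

0.046

Conditional on each component, P(X = 5): I: 0.0110521; II: 0.0505929; III: 0.0559729.
By total probability, P(X = 5) = 0.17·0.0110521 + 0.35·0.0505929 + 0.48·0.0559729 = 0.0464534.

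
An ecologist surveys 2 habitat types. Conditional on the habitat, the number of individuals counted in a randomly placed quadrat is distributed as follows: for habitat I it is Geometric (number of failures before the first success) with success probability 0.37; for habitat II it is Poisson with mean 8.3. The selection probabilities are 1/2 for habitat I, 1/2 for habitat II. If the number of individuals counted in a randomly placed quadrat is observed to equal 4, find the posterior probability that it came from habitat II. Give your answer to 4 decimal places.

Likelihoods P(X=4 | ·): I: 0.058286; II: 0.0491425.
Posterior ∝ prior × likelihood. Numerator for II: 0.5·0.0491425 = 0.0245712.
Normalizing constant: 0.5·0.058286 + 0.5·0.0491425 = 0.0537142.
P(II | observation) = 0.0245712 / 0.0537142 = 0.457444.

0.4574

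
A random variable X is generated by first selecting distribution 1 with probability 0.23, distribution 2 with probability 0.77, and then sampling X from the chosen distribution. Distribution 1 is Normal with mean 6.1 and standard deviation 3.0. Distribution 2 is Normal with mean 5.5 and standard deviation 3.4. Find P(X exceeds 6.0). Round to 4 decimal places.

0.4580

Conditional on each component, P(X > 6.0): 1: 0.513296; 2: 0.441543.
By total probability, P(X > 6.0) = 0.23·0.513296 + 0.77·0.441543 = 0.458046.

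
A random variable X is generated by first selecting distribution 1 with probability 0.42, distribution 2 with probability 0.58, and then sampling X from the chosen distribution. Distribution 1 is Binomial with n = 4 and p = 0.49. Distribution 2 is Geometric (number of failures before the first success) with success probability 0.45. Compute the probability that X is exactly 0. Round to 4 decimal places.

0.2894

Conditional on each component, P(X = 0): 1: 0.067652; 2: 0.45.
By total probability, P(X = 0) = 0.42·0.067652 + 0.58·0.45 = 0.289414.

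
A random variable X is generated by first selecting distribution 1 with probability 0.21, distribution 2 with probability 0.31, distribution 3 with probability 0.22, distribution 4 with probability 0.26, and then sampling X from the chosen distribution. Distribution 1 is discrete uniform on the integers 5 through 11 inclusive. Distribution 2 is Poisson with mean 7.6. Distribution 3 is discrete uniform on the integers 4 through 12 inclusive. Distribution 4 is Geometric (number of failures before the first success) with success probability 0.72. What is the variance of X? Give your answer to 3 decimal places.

15.492

Per component, 1: μ=8, E[X²]=68; 2: μ=7.6, E[X²]=65.36; 3: μ=8, E[X²]=70.6667; 4: μ=0.388889, E[X²]=0.691358.
E[X] = 0.21·8 + 0.31·7.6 + 0.22·8 + 0.26·0.388889 = 5.89711.
E[X²] = 0.21·68 + 0.31·65.36 + 0.22·70.6667 + 0.26·0.691358 = 50.268.
Var(X) = E[X²] − (E[X])² = 50.268 − 34.7759 = 15.4921.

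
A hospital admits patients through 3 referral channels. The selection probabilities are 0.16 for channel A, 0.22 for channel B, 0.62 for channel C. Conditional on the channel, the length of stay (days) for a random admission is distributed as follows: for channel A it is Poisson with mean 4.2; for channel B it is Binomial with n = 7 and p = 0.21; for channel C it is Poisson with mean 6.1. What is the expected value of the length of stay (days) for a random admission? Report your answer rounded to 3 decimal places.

Component means — A: 4.2; B: 1.47; C: 6.1.
E[X] = 0.16·4.2 + 0.22·1.47 + 0.62·6.1 = 4.7774.

4.777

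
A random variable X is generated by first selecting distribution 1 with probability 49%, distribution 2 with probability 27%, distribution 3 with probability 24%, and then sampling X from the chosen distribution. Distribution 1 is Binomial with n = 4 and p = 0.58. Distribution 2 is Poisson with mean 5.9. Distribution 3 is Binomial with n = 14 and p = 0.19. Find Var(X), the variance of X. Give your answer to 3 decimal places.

Per component, 1: μ=2.32, E[X²]=6.3568; 2: μ=5.9, E[X²]=40.71; 3: μ=2.66, E[X²]=9.2302.
E[X] = 0.49·2.32 + 0.27·5.9 + 0.24·2.66 = 3.3682.
E[X²] = 0.49·6.3568 + 0.27·40.71 + 0.24·9.2302 = 16.3218.
Var(X) = E[X²] − (E[X])² = 16.3218 − 11.3448 = 4.97701.

4.977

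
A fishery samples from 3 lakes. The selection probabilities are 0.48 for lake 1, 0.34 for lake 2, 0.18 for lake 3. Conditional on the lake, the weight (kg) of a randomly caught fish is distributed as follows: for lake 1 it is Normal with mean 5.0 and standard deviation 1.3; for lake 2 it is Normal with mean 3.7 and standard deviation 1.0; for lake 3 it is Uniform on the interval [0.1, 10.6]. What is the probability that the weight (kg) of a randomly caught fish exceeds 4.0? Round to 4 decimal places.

Conditional on each lake, P(X > 4.0): 1: 0.779122; 2: 0.382089; 3: 0.628571.
By total probability, P(X > 4.0) = 0.48·0.779122 + 0.34·0.382089 + 0.18·0.628571 = 0.617031.

0.6170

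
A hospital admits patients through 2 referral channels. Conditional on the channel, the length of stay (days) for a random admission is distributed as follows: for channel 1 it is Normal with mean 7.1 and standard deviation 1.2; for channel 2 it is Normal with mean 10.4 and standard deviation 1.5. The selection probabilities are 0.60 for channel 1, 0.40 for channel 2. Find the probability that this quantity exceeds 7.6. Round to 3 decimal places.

Conditional on each channel, P(X > 7.6): 1: 0.338461; 2: 0.969026.
By total probability, P(X > 7.6) = 0.6·0.338461 + 0.4·0.969026 = 0.590687.

0.591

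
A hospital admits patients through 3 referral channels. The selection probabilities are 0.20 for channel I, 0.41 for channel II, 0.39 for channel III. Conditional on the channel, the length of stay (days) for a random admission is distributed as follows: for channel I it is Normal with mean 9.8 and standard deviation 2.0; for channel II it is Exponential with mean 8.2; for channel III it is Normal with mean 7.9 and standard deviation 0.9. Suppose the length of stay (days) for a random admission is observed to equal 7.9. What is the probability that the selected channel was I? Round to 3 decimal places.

Likelihoods f(7.9 | ·): I: 0.12703; II: 0.0465351; III: 0.443269.
Posterior ∝ prior × likelihood. Numerator for I: 0.2·0.12703 = 0.0254059.
Normalizing constant: 0.2·0.12703 + 0.41·0.0465351 + 0.39·0.443269 = 0.21736.
P(I | observation) = 0.0254059 / 0.21736 = 0.116884.

0.117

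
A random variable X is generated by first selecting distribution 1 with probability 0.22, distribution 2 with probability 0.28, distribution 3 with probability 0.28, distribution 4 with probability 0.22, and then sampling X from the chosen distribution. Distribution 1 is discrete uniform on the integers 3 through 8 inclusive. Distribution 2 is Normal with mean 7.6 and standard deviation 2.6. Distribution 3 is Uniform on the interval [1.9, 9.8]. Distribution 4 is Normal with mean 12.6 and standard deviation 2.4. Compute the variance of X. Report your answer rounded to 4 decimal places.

Per component, 1: μ=5.5, E[X²]=33.1667; 2: μ=7.6, E[X²]=64.52; 3: μ=5.85, E[X²]=39.4233; 4: μ=12.6, E[X²]=164.52.
E[X] = 0.22·5.5 + 0.28·7.6 + 0.28·5.85 + 0.22·12.6 = 7.748.
E[X²] = 0.22·33.1667 + 0.28·64.52 + 0.28·39.4233 + 0.22·164.52 = 72.5952.
Var(X) = E[X²] − (E[X])² = 72.5952 − 60.0315 = 12.5637.

12.5637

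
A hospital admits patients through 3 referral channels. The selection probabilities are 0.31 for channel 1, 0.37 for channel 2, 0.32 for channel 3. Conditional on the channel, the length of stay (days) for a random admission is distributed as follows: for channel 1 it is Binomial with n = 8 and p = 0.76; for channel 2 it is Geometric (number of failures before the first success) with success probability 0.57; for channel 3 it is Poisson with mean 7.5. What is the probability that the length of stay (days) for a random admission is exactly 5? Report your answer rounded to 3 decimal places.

0.099

Conditional on each channel, P(X = 5): 1: 0.196286; 2: 0.00837948; 3: 0.109375.
By total probability, P(X = 5) = 0.31·0.196286 + 0.37·0.00837948 + 0.32·0.109375 = 0.098949.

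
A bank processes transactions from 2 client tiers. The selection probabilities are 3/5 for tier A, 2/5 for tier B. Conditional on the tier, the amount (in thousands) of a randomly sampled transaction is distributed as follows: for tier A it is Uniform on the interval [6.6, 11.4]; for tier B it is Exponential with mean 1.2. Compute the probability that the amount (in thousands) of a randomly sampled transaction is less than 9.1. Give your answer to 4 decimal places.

Conditional on each tier, P(X < 9.1): A: 0.520833; B: 0.999491.
By total probability, P(X < 9.1) = 0.6·0.520833 + 0.4·0.999491 = 0.712296.

0.7123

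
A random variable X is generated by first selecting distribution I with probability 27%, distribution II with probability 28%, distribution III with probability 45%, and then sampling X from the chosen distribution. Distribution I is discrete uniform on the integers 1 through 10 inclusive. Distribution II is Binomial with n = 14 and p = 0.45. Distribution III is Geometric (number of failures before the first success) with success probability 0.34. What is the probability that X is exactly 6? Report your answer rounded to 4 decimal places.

0.0981

Conditional on each component, P(X = 6): I: 0.1; II: 0.208801; III: 0.0281023.
By total probability, P(X = 6) = 0.27·0.1 + 0.28·0.208801 + 0.45·0.0281023 = 0.0981102.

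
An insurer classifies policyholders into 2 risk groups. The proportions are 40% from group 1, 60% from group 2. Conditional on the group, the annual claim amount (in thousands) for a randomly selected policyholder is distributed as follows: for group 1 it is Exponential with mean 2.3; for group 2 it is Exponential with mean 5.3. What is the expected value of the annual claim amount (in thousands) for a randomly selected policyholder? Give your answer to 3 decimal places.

4.100

Component means — 1: 2.3; 2: 5.3.
E[X] = 0.4·2.3 + 0.6·5.3 = 4.1.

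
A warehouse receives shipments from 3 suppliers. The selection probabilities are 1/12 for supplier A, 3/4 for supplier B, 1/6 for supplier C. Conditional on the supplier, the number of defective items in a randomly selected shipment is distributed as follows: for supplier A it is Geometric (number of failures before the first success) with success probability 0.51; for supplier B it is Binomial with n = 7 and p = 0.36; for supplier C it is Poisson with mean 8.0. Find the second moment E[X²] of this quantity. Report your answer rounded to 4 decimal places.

18.2063

For each component E[X²] = Var + (mean)², giving A: 2.807; B: 7.9632; C: 72.
Overall E[X²] = 0.0833333·2.807 + 0.75·7.9632 + 0.166667·72 = 18.2063.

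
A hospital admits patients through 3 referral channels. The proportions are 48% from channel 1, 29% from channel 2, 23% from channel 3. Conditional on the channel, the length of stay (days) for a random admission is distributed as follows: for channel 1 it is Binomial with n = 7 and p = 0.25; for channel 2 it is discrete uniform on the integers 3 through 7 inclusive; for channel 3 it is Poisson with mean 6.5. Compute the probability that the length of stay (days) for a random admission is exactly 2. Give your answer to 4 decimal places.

Conditional on each channel, P(X = 2): 1: 0.311462; 2: 0; 3: 0.0317602.
By total probability, P(X = 2) = 0.48·0.311462 + 0.29·0 + 0.23·0.0317602 = 0.156807.

0.1568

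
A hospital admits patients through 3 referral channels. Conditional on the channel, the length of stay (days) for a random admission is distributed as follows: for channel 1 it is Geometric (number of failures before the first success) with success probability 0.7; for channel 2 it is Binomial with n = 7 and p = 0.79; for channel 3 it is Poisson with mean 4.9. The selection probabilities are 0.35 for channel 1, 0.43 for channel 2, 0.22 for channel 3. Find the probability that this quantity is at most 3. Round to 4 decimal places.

Conditional on each channel, P(X ≤ 3): 1: 0.9919; 2: 0.0394053; 3: 0.279345.
By total probability, P(X ≤ 3) = 0.35·0.9919 + 0.43·0.0394053 + 0.22·0.279345 = 0.425565.

0.4256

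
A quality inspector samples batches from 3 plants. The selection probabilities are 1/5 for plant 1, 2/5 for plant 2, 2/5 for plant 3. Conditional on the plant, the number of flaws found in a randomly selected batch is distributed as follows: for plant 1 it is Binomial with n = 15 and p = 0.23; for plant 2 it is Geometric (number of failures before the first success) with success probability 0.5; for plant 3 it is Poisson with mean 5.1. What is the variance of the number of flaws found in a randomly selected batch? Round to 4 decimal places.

Per component, 1: μ=3.45, E[X²]=14.559; 2: μ=1, E[X²]=3; 3: μ=5.1, E[X²]=31.11.
E[X] = 0.2·3.45 + 0.4·1 + 0.4·5.1 = 3.13.
E[X²] = 0.2·14.559 + 0.4·3 + 0.4·31.11 = 16.5558.
Var(X) = E[X²] − (E[X])² = 16.5558 − 9.7969 = 6.7589.

6.7589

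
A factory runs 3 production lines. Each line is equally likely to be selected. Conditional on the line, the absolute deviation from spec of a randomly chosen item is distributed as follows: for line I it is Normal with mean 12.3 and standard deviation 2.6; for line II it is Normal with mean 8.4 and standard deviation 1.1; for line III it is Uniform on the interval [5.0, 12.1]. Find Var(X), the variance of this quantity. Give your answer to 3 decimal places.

Per component, I: μ=12.3, E[X²]=158.05; II: μ=8.4, E[X²]=71.77; III: μ=8.55, E[X²]=77.3033.
E[X] = 0.333333·12.3 + 0.333333·8.4 + 0.333333·8.55 = 9.75.
E[X²] = 0.333333·158.05 + 0.333333·71.77 + 0.333333·77.3033 = 102.374.
Var(X) = E[X²] − (E[X])² = 102.374 − 95.0625 = 7.31194.

7.312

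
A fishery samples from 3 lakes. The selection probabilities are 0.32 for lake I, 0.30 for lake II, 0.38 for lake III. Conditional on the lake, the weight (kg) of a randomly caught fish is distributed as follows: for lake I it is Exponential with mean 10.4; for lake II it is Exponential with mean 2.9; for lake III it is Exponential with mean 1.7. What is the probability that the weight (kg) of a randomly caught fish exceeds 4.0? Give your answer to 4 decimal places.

0.3295

Conditional on each lake, P(X > 4.0): I: 0.680712; II: 0.251752; III: 0.0950891.
By total probability, P(X > 4.0) = 0.32·0.680712 + 0.3·0.251752 + 0.38·0.0950891 = 0.329487.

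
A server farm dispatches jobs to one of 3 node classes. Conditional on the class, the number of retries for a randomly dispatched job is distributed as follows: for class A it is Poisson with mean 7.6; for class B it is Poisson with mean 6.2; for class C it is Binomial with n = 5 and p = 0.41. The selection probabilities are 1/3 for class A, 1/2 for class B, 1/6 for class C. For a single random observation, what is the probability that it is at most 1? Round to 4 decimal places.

0.0621

Conditional on each class, P(X ≤ 1): A: 0.00430388; B: 0.0146119; C: 0.319898.
By total probability, P(X ≤ 1) = 0.333333·0.00430388 + 0.5·0.0146119 + 0.166667·0.319898 = 0.062057.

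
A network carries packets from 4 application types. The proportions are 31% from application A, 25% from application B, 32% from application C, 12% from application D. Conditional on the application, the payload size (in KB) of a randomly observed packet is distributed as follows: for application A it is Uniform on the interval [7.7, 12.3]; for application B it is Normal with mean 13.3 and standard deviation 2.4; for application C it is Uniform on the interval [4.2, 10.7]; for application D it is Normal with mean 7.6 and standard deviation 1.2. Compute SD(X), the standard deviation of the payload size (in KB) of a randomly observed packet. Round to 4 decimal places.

2.9500

Per component, A: μ=10, E[X²]=101.763; B: μ=13.3, E[X²]=182.65; C: μ=7.45, E[X²]=59.0233; D: μ=7.6, E[X²]=59.2.
E[X] = 0.31·10 + 0.25·13.3 + 0.32·7.45 + 0.12·7.6 = 9.721.
E[X²] = 0.31·101.763 + 0.25·182.65 + 0.32·59.0233 + 0.12·59.2 = 103.201.
Var(X) = E[X²] − (E[X])² = 103.201 − 94.4978 = 8.70276.
SD(X) = √8.70276 = 2.95004.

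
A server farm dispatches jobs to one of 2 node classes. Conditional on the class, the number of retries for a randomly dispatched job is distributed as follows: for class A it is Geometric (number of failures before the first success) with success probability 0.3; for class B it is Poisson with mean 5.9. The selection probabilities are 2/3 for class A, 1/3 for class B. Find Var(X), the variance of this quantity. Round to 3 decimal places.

Per component, A: μ=2.33333, E[X²]=13.2222; B: μ=5.9, E[X²]=40.71.
E[X] = 0.666667·2.33333 + 0.333333·5.9 = 3.52222.
E[X²] = 0.666667·13.2222 + 0.333333·40.71 = 22.3848.
Var(X) = E[X²] − (E[X])² = 22.3848 − 12.406 = 9.97877.

9.979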